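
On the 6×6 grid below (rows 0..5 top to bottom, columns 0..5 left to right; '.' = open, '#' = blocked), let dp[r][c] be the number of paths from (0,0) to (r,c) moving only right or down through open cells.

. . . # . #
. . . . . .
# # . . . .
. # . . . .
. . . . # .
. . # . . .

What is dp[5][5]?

42

r\c   0   1   2   3   4   5
  0   1   1   1   0   0   0
  1   1   2   3   3   3   3
  2   0   0   3   6   9  12
  3   0   0   3   9  18  30
  4   0   0   3  12   0  30
  5   0   0   0  12  12  42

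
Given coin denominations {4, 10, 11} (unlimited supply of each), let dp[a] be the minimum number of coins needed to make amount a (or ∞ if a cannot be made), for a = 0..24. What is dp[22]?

2

 a  0  1  2  3  4  5  6  7  8  9 10 11 12 13 14 15 16 17 18 19 20 21 22 23 24
dp  0  -  -  -  1  -  -  -  2  -  1  1  3  -  2  2  4  -  3  3  2  2  2  4  3
(- denotes ∞ / unreachable)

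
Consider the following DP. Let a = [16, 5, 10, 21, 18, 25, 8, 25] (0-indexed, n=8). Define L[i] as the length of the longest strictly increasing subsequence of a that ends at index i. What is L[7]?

   i    0    1    2    3    4    5    6    7
a[i]   16    5   10   21   18   25    8   25
L[i]    1    1    2    3    3    4    2    4

4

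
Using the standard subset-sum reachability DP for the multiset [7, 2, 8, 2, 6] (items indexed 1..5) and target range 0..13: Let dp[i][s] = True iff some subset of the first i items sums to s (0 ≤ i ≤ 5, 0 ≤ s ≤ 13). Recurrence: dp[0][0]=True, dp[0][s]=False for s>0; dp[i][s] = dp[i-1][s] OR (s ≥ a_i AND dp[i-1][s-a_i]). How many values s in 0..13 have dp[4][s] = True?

9

i\s   0   1   2   3   4   5   6   7   8   9  10  11  12  13
  0   T   F   F   F   F   F   F   F   F   F   F   F   F   F
  1   T   F   F   F   F   F   F   T   F   F   F   F   F   F
  2   T   F   T   F   F   F   F   T   F   T   F   F   F   F
  3   T   F   T   F   F   F   F   T   T   T   T   F   F   F
  4   T   F   T   F   T   F   F   T   T   T   T   T   T   F
  5   T   F   T   F   T   F   T   T   T   T   T   T   T   T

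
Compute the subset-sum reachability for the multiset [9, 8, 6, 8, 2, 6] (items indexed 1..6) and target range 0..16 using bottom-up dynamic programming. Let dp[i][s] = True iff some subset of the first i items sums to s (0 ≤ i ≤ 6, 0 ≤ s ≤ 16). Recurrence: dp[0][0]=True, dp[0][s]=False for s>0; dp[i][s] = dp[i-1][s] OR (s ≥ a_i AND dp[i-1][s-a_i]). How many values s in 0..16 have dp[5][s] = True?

10

i\s   0   1   2   3   4   5   6   7   8   9  10  11  12  13  14  15  16
  0   T   F   F   F   F   F   F   F   F   F   F   F   F   F   F   F   F
  1   T   F   F   F   F   F   F   F   F   T   F   F   F   F   F   F   F
  2   T   F   F   F   F   F   F   F   T   T   F   F   F   F   F   F   F
  3   T   F   F   F   F   F   T   F   T   T   F   F   F   F   T   T   F
  4   T   F   F   F   F   F   T   F   T   T   F   F   F   F   T   T   T
  5   T   F   T   F   F   F   T   F   T   T   T   T   F   F   T   T   T
  6   T   F   T   F   F   F   T   F   T   T   T   T   T   F   T   T   T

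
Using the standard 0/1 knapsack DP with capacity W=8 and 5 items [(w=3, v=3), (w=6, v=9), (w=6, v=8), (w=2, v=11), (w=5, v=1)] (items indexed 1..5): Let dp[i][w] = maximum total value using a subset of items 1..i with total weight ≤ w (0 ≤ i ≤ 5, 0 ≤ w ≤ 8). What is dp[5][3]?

i\w   0   1   2   3   4   5   6   7   8
  0   0   0   0   0   0   0   0   0   0
  1   0   0   0   3   3   3   3   3   3
  2   0   0   0   3   3   3   9   9   9
  3   0   0   0   3   3   3   9   9   9
  4   0   0  11  11  11  14  14  14  20
  5   0   0  11  11  11  14  14  14  20

11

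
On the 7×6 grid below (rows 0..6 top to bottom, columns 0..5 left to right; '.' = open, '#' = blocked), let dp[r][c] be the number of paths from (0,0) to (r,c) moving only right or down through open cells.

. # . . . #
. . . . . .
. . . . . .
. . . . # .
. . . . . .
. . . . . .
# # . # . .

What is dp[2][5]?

r\c   0   1   2   3   4   5
  0   1   0   0   0   0   0
  1   1   1   1   1   1   1
  2   1   2   3   4   5   6
  3   1   3   6  10   0   6
  4   1   4  10  20  20  26
  5   1   5  15  35  55  81
  6   0   0  15   0  55 136

6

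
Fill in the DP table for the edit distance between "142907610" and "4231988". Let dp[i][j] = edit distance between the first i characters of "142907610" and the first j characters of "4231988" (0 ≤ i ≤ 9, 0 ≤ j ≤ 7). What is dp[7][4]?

5

   ''  4  2  3  1  9  8  8
''  0  1  2  3  4  5  6  7
 1  1  1  2  3  3  4  5  6
 4  2  1  2  3  4  4  5  6
 2  3  2  1  2  3  4  5  6
 9  4  3  2  2  3  3  4  5
 0  5  4  3  3  3  4  4  5
 7  6  5  4  4  4  4  5  5
 6  7  6  5  5  5  5  5  6
 1  8  7  6  6  5  6  6  6
 0  9  8  7  7  6  6  7  7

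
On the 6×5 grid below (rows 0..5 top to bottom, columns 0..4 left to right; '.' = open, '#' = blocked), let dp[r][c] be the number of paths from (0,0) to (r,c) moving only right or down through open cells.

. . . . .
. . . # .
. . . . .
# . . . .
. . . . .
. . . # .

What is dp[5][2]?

15

r\c   0   1   2   3   4
  0   1   1   1   1   1
  1   1   2   3   0   1
  2   1   3   6   6   7
  3   0   3   9  15  22
  4   0   3  12  27  49
  5   0   3  15   0  49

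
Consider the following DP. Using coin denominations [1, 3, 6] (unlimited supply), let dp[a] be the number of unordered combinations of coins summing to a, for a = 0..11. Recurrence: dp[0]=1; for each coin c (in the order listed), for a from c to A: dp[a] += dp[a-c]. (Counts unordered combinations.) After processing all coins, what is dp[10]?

after  coin     0     1     2     3     4     5     6     7     8     9    10    11
          1     1     1     1     1     1     1     1     1     1     1     1     1
          3     1     1     1     2     2     2     3     3     3     4     4     4
          6     1     1     1     2     2     2     4     4     4     6     6     6

6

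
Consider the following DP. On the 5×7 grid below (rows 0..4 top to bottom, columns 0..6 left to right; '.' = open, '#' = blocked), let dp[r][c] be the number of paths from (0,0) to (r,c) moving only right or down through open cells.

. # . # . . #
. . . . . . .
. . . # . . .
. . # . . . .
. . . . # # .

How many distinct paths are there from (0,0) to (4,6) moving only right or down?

6

r\c   0   1   2   3   4   5   6
  0   1   0   0   0   0   0   0
  1   1   1   1   1   1   1   1
  2   1   2   3   0   1   2   3
  3   1   3   0   0   1   3   6
  4   1   4   4   4   0   0   6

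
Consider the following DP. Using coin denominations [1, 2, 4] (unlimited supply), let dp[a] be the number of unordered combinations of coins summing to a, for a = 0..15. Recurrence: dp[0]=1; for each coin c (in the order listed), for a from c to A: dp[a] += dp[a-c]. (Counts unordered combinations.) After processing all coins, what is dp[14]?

20

after  coin     0     1     2     3     4     5     6     7     8     9    10    11    12    13    14    15
          1     1     1     1     1     1     1     1     1     1     1     1     1     1     1     1     1
          2     1     1     2     2     3     3     4     4     5     5     6     6     7     7     8     8
          4     1     1     2     2     4     4     6     6     9     9    12    12    16    16    20    20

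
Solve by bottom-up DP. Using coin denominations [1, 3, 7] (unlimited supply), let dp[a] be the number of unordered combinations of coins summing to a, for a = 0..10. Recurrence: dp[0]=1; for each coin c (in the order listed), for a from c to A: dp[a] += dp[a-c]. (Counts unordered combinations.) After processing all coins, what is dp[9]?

after  coin     0     1     2     3     4     5     6     7     8     9    10
          1     1     1     1     1     1     1     1     1     1     1     1
          3     1     1     1     2     2     2     3     3     3     4     4
          7     1     1     1     2     2     2     3     4     4     5     6

5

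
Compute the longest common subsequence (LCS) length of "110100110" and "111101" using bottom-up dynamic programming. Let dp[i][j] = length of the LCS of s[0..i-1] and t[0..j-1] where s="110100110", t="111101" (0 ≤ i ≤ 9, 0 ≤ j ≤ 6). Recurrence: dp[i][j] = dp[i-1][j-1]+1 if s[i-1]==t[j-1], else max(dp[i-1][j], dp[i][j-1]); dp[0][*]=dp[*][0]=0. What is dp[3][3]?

   ''  1  1  1  1  0  1
''  0  0  0  0  0  0  0
 1  0  1  1  1  1  1  1
 1  0  1  2  2  2  2  2
 0  0  1  2  2  2  3  3
 1  0  1  2  3  3  3  4
 0  0  1  2  3  3  4  4
 0  0  1  2  3  3  4  4
 1  0  1  2  3  4  4  5
 1  0  1  2  3  4  4  5
 0  0  1  2  3  4  5  5

2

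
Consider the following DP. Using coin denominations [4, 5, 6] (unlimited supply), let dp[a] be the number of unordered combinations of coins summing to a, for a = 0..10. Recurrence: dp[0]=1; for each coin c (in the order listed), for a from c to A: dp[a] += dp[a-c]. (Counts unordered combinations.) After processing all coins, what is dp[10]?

2

after  coin     0     1     2     3     4     5     6     7     8     9    10
          4     1     0     0     0     1     0     0     0     1     0     0
          5     1     0     0     0     1     1     0     0     1     1     1
          6     1     0     0     0     1     1     1     0     1     1     2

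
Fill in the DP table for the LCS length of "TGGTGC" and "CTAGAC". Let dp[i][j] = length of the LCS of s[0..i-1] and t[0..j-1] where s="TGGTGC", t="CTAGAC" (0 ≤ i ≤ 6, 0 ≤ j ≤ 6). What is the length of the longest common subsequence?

3

   ''  C  T  A  G  A  C
''  0  0  0  0  0  0  0
 T  0  0  1  1  1  1  1
 G  0  0  1  1  2  2  2
 G  0  0  1  1  2  2  2
 T  0  0  1  1  2  2  2
 G  0  0  1  1  2  2  2
 C  0  1  1  1  2  2  3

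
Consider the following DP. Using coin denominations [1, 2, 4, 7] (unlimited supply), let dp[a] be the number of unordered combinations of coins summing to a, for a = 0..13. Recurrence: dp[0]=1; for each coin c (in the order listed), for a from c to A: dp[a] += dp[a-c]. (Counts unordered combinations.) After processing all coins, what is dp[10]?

after  coin     0     1     2     3     4     5     6     7     8     9    10    11    12    13
          1     1     1     1     1     1     1     1     1     1     1     1     1     1     1
          2     1     1     2     2     3     3     4     4     5     5     6     6     7     7
          4     1     1     2     2     4     4     6     6     9     9    12    12    16    16
          7     1     1     2     2     4     4     6     7    10    11    14    16    20    22

14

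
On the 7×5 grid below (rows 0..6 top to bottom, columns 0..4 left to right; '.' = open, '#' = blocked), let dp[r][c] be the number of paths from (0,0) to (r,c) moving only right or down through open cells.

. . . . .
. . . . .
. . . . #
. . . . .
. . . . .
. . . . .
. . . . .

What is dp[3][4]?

20

r\c   0   1   2   3   4
  0   1   1   1   1   1
  1   1   2   3   4   5
  2   1   3   6  10   0
  3   1   4  10  20  20
  4   1   5  15  35  55
  5   1   6  21  56 111
  6   1   7  28  84 195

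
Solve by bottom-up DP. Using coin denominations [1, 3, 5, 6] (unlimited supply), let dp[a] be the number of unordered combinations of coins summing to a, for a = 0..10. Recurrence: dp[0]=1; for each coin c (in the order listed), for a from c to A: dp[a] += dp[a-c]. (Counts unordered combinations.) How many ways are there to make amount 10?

after  coin     0     1     2     3     4     5     6     7     8     9    10
          1     1     1     1     1     1     1     1     1     1     1     1
          3     1     1     1     2     2     2     3     3     3     4     4
          5     1     1     1     2     2     3     4     4     5     6     7
          6     1     1     1     2     2     3     5     5     6     8     9

9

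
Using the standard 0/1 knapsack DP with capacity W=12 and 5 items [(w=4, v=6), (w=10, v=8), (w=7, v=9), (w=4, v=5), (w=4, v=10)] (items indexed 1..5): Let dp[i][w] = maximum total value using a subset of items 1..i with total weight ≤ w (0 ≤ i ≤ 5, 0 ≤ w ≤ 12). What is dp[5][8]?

16

i\w   0   1   2   3   4   5   6   7   8   9  10  11  12
  0   0   0   0   0   0   0   0   0   0   0   0   0   0
  1   0   0   0   0   6   6   6   6   6   6   6   6   6
  2   0   0   0   0   6   6   6   6   6   6   8   8   8
  3   0   0   0   0   6   6   6   9   9   9   9  15  15
  4   0   0   0   0   6   6   6   9  11  11  11  15  15
  5   0   0   0   0  10  10  10  10  16  16  16  19  21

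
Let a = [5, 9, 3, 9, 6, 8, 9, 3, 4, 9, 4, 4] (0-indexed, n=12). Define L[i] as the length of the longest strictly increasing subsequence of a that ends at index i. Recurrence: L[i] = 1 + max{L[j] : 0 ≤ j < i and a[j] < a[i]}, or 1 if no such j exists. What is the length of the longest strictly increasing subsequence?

   i    0    1    2    3    4    5    6    7    8    9   10   11
a[i]    5    9    3    9    6    8    9    3    4    9    4    4
L[i]    1    2    1    2    2    3    4    1    2    4    2    2

4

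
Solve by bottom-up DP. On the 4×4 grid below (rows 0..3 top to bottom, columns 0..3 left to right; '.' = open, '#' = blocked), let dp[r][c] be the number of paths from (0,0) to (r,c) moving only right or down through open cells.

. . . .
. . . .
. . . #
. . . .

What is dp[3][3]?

r\c   0   1   2   3
  0   1   1   1   1
  1   1   2   3   4
  2   1   3   6   0
  3   1   4  10  10

10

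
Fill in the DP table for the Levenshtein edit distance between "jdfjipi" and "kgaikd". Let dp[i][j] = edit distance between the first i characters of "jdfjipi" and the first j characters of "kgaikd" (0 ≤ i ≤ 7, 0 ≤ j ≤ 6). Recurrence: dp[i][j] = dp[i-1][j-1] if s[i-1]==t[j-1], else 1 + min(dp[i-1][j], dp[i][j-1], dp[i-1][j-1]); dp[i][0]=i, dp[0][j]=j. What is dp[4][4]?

   ''  k  g  a  i  k  d
''  0  1  2  3  4  5  6
 j  1  1  2  3  4  5  6
 d  2  2  2  3  4  5  5
 f  3  3  3  3  4  5  6
 j  4  4  4  4  4  5  6
 i  5  5  5  5  4  5  6
 p  6  6  6  6  5  5  6
 i  7  7  7  7  6  6  6

4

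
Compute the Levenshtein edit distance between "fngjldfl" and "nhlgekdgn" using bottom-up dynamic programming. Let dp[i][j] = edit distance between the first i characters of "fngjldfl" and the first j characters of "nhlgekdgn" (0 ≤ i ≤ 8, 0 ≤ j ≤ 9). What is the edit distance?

   ''  n  h  l  g  e  k  d  g  n
''  0  1  2  3  4  5  6  7  8  9
 f  1  1  2  3  4  5  6  7  8  9
 n  2  1  2  3  4  5  6  7  8  8
 g  3  2  2  3  3  4  5  6  7  8
 j  4  3  3  3  4  4  5  6  7  8
 l  5  4  4  3  4  5  5  6  7  8
 d  6  5  5  4  4  5  6  5  6  7
 f  7  6  6  5  5  5  6  6  6  7
 l  8  7  7  6  6  6  6  7  7  7

7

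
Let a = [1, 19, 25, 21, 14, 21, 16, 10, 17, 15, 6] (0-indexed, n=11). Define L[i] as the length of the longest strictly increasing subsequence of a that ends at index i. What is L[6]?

3

   i    0    1    2    3    4    5    6    7    8    9   10
a[i]    1   19   25   21   14   21   16   10   17   15    6
L[i]    1    2    3    3    2    3    3    2    4    3    2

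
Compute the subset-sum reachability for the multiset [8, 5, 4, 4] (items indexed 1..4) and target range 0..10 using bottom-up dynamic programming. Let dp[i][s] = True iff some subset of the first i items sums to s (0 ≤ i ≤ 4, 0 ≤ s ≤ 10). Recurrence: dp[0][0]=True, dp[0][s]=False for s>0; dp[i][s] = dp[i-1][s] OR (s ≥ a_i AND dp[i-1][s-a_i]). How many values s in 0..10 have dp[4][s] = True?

i\s   0   1   2   3   4   5   6   7   8   9  10
  0   T   F   F   F   F   F   F   F   F   F   F
  1   T   F   F   F   F   F   F   F   T   F   F
  2   T   F   F   F   F   T   F   F   T   F   F
  3   T   F   F   F   T   T   F   F   T   T   F
  4   T   F   F   F   T   T   F   F   T   T   F

5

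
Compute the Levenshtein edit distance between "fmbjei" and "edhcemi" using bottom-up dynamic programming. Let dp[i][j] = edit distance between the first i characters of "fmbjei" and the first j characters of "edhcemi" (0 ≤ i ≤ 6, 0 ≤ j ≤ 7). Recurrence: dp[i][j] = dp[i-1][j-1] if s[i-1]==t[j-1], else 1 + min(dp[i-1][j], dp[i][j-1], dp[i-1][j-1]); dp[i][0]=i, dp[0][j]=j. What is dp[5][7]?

   ''  e  d  h  c  e  m  i
''  0  1  2  3  4  5  6  7
 f  1  1  2  3  4  5  6  7
 m  2  2  2  3  4  5  5  6
 b  3  3  3  3  4  5  6  6
 j  4  4  4  4  4  5  6  7
 e  5  4  5  5  5  4  5  6
 i  6  5  5  6  6  5  5  5

6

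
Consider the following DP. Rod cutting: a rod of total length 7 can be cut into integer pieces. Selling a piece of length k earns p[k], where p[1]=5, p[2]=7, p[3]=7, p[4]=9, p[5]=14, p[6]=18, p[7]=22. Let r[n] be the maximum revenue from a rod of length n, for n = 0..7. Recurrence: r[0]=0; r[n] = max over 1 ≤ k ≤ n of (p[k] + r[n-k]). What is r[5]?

   n    0    1    2    3    4    5    6    7
r[n]    0    5   10   15   20   25   30   35

25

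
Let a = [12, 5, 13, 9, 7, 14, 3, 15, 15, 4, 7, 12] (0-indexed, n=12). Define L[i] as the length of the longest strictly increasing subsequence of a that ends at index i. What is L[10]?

   i    0    1    2    3    4    5    6    7    8    9   10   11
a[i]   12    5   13    9    7   14    3   15   15    4    7   12
L[i]    1    1    2    2    2    3    1    4    4    2    3    4

3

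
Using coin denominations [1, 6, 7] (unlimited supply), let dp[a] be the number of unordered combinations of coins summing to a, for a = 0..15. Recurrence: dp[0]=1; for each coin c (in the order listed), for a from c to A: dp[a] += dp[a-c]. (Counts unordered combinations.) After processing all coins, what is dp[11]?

3

after  coin     0     1     2     3     4     5     6     7     8     9    10    11    12    13    14    15
          1     1     1     1     1     1     1     1     1     1     1     1     1     1     1     1     1
          6     1     1     1     1     1     1     2     2     2     2     2     2     3     3     3     3
          7     1     1     1     1     1     1     2     3     3     3     3     3     4     5     6     6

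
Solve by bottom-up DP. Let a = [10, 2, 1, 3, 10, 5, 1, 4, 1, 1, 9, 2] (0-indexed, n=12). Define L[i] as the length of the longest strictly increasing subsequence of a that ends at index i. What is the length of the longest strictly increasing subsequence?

4

   i    0    1    2    3    4    5    6    7    8    9   10   11
a[i]   10    2    1    3   10    5    1    4    1    1    9    2
L[i]    1    1    1    2    3    3    1    3    1    1    4    2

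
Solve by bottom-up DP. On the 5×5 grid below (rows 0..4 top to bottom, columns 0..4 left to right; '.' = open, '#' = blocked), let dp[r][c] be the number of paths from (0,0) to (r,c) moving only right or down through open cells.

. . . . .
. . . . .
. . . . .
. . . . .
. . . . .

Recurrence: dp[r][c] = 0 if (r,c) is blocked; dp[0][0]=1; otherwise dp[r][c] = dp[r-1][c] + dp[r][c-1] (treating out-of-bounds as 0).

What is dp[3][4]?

r\c   0   1   2   3   4
  0   1   1   1   1   1
  1   1   2   3   4   5
  2   1   3   6  10  15
  3   1   4  10  20  35
  4   1   5  15  35  70

35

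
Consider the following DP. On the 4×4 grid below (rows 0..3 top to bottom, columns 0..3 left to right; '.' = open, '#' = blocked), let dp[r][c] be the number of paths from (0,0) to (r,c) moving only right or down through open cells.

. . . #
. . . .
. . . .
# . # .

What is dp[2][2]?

r\c   0   1   2   3
  0   1   1   1   0
  1   1   2   3   3
  2   1   3   6   9
  3   0   3   0   9

6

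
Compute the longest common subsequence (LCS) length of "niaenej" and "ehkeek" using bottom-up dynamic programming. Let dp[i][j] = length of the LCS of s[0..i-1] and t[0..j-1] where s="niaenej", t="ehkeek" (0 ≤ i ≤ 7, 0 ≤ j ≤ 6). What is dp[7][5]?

   ''  e  h  k  e  e  k
''  0  0  0  0  0  0  0
 n  0  0  0  0  0  0  0
 i  0  0  0  0  0  0  0
 a  0  0  0  0  0  0  0
 e  0  1  1  1  1  1  1
 n  0  1  1  1  1  1  1
 e  0  1  1  1  2  2  2
 j  0  1  1  1  2  2  2

2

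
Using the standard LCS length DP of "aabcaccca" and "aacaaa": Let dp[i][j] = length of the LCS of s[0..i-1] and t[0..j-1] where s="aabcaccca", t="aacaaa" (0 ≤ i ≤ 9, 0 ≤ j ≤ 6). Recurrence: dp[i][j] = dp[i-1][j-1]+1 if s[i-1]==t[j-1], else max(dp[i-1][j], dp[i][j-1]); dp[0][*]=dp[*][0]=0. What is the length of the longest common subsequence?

5

   ''  a  a  c  a  a  a
''  0  0  0  0  0  0  0
 a  0  1  1  1  1  1  1
 a  0  1  2  2  2  2  2
 b  0  1  2  2  2  2  2
 c  0  1  2  3  3  3  3
 a  0  1  2  3  4  4  4
 c  0  1  2  3  4  4  4
 c  0  1  2  3  4  4  4
 c  0  1  2  3  4  4  4
 a  0  1  2  3  4  5  5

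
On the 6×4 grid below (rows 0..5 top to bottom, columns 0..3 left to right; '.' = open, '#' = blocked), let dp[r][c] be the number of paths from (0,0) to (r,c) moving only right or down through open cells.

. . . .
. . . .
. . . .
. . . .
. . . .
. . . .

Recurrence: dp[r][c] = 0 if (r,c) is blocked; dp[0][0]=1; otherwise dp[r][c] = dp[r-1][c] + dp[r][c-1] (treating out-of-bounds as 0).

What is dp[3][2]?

r\c   0   1   2   3
  0   1   1   1   1
  1   1   2   3   4
  2   1   3   6  10
  3   1   4  10  20
  4   1   5  15  35
  5   1   6  21  56

10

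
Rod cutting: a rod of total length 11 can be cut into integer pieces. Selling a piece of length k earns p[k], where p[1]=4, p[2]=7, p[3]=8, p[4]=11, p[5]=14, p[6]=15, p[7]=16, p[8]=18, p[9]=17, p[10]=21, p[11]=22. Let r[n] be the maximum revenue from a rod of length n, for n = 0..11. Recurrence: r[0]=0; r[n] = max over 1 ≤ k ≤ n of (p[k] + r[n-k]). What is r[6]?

24

   n    0    1    2    3    4    5    6    7    8    9   10   11
r[n]    0    4    8   12   16   20   24   28   32   36   40   44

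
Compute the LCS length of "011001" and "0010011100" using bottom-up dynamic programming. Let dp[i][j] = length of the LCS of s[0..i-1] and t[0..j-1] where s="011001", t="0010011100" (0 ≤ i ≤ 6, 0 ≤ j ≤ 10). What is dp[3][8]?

3

   ''  0  0  1  0  0  1  1  1  0  0
''  0  0  0  0  0  0  0  0  0  0  0
 0  0  1  1  1  1  1  1  1  1  1  1
 1  0  1  1  2  2  2  2  2  2  2  2
 1  0  1  1  2  2  2  3  3  3  3  3
 0  0  1  2  2  3  3  3  3  3  4  4
 0  0  1  2  2  3  4  4  4  4  4  5
 1  0  1  2  3  3  4  5  5  5  5  5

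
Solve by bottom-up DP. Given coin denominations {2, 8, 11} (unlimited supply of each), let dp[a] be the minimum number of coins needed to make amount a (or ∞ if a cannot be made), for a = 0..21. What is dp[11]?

1

 a  0  1  2  3  4  5  6  7  8  9 10 11 12 13 14 15 16 17 18 19 20 21
dp  0  -  1  -  2  -  3  -  1  -  2  1  3  2  4  3  2  4  3  2  4  3
(- denotes ∞ / unreachable)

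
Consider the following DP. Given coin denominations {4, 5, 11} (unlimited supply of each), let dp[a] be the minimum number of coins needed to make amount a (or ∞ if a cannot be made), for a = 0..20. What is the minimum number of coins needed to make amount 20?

 a  0  1  2  3  4  5  6  7  8  9 10 11 12 13 14 15 16 17 18 19 20
dp  0  -  -  -  1  1  -  -  2  2  2  1  3  3  3  2  2  4  4  3  3
(- denotes ∞ / unreachable)

3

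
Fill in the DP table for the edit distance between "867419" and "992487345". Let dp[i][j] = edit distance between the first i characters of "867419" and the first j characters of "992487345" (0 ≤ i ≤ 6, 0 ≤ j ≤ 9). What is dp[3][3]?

3

   ''  9  9  2  4  8  7  3  4  5
''  0  1  2  3  4  5  6  7  8  9
 8  1  1  2  3  4  4  5  6  7  8
 6  2  2  2  3  4  5  5  6  7  8
 7  3  3  3  3  4  5  5  6  7  8
 4  4  4  4  4  3  4  5  6  6  7
 1  5  5  5  5  4  4  5  6  7  7
 9  6  5  5  6  5  5  5  6  7  8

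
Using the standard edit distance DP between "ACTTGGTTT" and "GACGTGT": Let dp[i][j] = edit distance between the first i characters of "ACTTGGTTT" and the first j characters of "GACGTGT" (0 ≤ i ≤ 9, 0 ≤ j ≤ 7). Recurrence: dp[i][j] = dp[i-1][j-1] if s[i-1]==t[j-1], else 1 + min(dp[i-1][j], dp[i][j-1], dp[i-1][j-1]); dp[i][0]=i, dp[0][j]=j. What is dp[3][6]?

3

   ''  G  A  C  G  T  G  T
''  0  1  2  3  4  5  6  7
 A  1  1  1  2  3  4  5  6
 C  2  2  2  1  2  3  4  5
 T  3  3  3  2  2  2  3  4
 T  4  4  4  3  3  2  3  3
 G  5  4  5  4  3  3  2  3
 G  6  5  5  5  4  4  3  3
 T  7  6  6  6  5  4  4  3
 T  8  7  7  7  6  5  5  4
 T  9  8  8  8  7  6  6  5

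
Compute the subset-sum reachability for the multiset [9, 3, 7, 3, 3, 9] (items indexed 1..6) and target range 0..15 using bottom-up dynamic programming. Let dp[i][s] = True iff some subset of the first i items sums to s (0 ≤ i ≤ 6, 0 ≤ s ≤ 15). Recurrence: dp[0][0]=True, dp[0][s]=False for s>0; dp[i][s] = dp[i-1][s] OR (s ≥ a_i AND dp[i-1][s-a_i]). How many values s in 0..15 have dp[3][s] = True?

6

i\s   0   1   2   3   4   5   6   7   8   9  10  11  12  13  14  15
  0   T   F   F   F   F   F   F   F   F   F   F   F   F   F   F   F
  1   T   F   F   F   F   F   F   F   F   T   F   F   F   F   F   F
  2   T   F   F   T   F   F   F   F   F   T   F   F   T   F   F   F
  3   T   F   F   T   F   F   F   T   F   T   T   F   T   F   F   F
  4   T   F   F   T   F   F   T   T   F   T   T   F   T   T   F   T
  5   T   F   F   T   F   F   T   T   F   T   T   F   T   T   F   T
  6   T   F   F   T   F   F   T   T   F   T   T   F   T   T   F   T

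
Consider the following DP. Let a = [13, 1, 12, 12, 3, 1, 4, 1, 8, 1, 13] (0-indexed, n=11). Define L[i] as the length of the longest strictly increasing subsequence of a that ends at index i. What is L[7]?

1

   i    0    1    2    3    4    5    6    7    8    9   10
a[i]   13    1   12   12    3    1    4    1    8    1   13
L[i]    1    1    2    2    2    1    3    1    4    1    5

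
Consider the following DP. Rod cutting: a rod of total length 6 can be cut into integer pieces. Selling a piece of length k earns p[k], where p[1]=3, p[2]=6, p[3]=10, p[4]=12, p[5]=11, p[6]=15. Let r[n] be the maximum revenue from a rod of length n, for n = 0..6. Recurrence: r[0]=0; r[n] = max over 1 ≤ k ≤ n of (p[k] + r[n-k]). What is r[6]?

   n    0    1    2    3    4    5    6
r[n]    0    3    6   10   13   16   20

20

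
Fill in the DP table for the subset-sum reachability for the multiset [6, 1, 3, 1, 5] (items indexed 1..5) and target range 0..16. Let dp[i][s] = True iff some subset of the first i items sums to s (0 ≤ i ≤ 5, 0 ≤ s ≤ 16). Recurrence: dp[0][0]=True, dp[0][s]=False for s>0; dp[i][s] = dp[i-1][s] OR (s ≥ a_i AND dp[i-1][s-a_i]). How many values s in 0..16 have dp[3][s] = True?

i\s   0   1   2   3   4   5   6   7   8   9  10  11  12  13  14  15  16
  0   T   F   F   F   F   F   F   F   F   F   F   F   F   F   F   F   F
  1   T   F   F   F   F   F   T   F   F   F   F   F   F   F   F   F   F
  2   T   T   F   F   F   F   T   T   F   F   F   F   F   F   F   F   F
  3   T   T   F   T   T   F   T   T   F   T   T   F   F   F   F   F   F
  4   T   T   T   T   T   T   T   T   T   T   T   T   F   F   F   F   F
  5   T   T   T   T   T   T   T   T   T   T   T   T   T   T   T   T   T

8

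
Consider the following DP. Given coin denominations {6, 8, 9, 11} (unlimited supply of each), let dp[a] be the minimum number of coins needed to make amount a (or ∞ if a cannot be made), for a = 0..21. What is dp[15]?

 a  0  1  2  3  4  5  6  7  8  9 10 11 12 13 14 15 16 17 18 19 20 21
dp  0  -  -  -  -  -  1  -  1  1  -  1  2  -  2  2  2  2  2  2  2  3
(- denotes ∞ / unreachable)

2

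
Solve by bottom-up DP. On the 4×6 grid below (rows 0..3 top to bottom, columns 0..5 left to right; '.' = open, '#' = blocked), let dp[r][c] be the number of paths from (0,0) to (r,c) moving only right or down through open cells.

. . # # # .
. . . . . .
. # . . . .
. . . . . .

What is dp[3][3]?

7

r\c   0   1   2   3   4   5
  0   1   1   0   0   0   0
  1   1   2   2   2   2   2
  2   1   0   2   4   6   8
  3   1   1   3   7  13  21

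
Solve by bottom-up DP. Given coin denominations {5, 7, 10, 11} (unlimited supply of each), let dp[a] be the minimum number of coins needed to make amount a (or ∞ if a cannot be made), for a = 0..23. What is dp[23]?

 a  0  1  2  3  4  5  6  7  8  9 10 11 12 13 14 15 16 17 18 19 20 21 22 23
dp  0  -  -  -  -  1  -  1  -  -  1  1  2  -  2  2  2  2  2  3  2  2  2  3
(- denotes ∞ / unreachable)

3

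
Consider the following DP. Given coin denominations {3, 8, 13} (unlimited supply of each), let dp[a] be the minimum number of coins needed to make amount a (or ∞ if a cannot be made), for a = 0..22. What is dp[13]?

 a  0  1  2  3  4  5  6  7  8  9 10 11 12 13 14 15 16 17 18 19 20 21 22
dp  0  -  -  1  -  -  2  -  1  3  -  2  4  1  3  5  2  4  6  3  5  2  4
(- denotes ∞ / unreachable)

1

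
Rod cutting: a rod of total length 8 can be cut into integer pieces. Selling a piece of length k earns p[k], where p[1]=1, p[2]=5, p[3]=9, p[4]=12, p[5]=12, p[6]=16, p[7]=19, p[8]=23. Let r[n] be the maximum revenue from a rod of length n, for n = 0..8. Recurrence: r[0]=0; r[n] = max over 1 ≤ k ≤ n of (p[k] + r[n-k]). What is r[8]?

24

   n    0    1    2    3    4    5    6    7    8
r[n]    0    1    5    9   12   14   18   21   24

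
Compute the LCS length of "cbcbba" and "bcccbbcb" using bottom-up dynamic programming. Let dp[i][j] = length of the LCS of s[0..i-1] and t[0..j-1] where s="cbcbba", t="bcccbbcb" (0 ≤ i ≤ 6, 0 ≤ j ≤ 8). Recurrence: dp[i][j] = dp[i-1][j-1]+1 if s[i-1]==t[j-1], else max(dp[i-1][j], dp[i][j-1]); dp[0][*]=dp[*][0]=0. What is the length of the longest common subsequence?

   ''  b  c  c  c  b  b  c  b
''  0  0  0  0  0  0  0  0  0
 c  0  0  1  1  1  1  1  1  1
 b  0  1  1  1  1  2  2  2  2
 c  0  1  2  2  2  2  2  3  3
 b  0  1  2  2  2  3  3  3  4
 b  0  1  2  2  2  3  4  4  4
 a  0  1  2  2  2  3  4  4  4

4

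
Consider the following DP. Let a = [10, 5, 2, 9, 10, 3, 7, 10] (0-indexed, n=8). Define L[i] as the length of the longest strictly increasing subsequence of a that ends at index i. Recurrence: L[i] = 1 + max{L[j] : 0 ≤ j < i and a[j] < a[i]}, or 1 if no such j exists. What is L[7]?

4

   i    0    1    2    3    4    5    6    7
a[i]   10    5    2    9   10    3    7   10
L[i]    1    1    1    2    3    2    3    4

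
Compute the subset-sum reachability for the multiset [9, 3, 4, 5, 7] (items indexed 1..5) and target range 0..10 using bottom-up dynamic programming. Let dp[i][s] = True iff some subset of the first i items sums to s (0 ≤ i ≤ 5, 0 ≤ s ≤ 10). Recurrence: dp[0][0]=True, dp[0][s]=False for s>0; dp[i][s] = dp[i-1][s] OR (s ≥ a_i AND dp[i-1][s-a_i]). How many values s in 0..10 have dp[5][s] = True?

i\s   0   1   2   3   4   5   6   7   8   9  10
  0   T   F   F   F   F   F   F   F   F   F   F
  1   T   F   F   F   F   F   F   F   F   T   F
  2   T   F   F   T   F   F   F   F   F   T   F
  3   T   F   F   T   T   F   F   T   F   T   F
  4   T   F   F   T   T   T   F   T   T   T   F
  5   T   F   F   T   T   T   F   T   T   T   T

8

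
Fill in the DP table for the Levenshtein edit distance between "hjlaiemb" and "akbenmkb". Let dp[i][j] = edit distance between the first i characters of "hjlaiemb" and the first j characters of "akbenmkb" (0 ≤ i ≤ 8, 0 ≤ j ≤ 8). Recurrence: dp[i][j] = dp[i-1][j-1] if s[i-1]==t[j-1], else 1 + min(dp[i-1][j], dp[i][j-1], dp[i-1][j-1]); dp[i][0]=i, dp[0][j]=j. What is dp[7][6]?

   ''  a  k  b  e  n  m  k  b
''  0  1  2  3  4  5  6  7  8
 h  1  1  2  3  4  5  6  7  8
 j  2  2  2  3  4  5  6  7  8
 l  3  3  3  3  4  5  6  7  8
 a  4  3  4  4  4  5  6  7  8
 i  5  4  4  5  5  5  6  7  8
 e  6  5  5  5  5  6  6  7  8
 m  7  6  6  6  6  6  6  7  8
 b  8  7  7  6  7  7  7  7  7

6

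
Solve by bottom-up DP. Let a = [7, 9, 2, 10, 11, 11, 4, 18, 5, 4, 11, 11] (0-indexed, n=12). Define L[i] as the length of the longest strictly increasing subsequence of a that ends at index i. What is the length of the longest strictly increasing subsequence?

5

   i    0    1    2    3    4    5    6    7    8    9   10   11
a[i]    7    9    2   10   11   11    4   18    5    4   11   11
L[i]    1    2    1    3    4    4    2    5    3    2    4    4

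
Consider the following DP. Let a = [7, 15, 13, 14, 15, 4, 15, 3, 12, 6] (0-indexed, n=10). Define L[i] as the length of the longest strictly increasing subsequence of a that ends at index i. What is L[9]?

   i    0    1    2    3    4    5    6    7    8    9
a[i]    7   15   13   14   15    4   15    3   12    6
L[i]    1    2    2    3    4    1    4    1    2    2

2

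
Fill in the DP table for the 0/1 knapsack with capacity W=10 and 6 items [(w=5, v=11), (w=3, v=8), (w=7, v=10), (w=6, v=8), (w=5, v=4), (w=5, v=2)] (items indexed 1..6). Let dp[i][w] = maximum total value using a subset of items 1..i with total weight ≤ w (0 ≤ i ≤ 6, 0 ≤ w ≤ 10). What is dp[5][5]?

11

i\w   0   1   2   3   4   5   6   7   8   9  10
  0   0   0   0   0   0   0   0   0   0   0   0
  1   0   0   0   0   0  11  11  11  11  11  11
  2   0   0   0   8   8  11  11  11  19  19  19
  3   0   0   0   8   8  11  11  11  19  19  19
  4   0   0   0   8   8  11  11  11  19  19  19
  5   0   0   0   8   8  11  11  11  19  19  19
  6   0   0   0   8   8  11  11  11  19  19  19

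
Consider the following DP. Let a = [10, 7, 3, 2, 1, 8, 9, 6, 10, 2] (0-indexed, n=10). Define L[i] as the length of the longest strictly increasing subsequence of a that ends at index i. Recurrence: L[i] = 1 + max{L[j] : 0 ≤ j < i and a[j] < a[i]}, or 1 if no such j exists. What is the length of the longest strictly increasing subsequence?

4

   i    0    1    2    3    4    5    6    7    8    9
a[i]   10    7    3    2    1    8    9    6   10    2
L[i]    1    1    1    1    1    2    3    2    4    2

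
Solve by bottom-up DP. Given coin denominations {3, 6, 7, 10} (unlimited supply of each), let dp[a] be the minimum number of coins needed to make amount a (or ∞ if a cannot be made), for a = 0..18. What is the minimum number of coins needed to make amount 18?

 a  0  1  2  3  4  5  6  7  8  9 10 11 12 13 14 15 16 17 18
dp  0  -  -  1  -  -  1  1  -  2  1  -  2  2  2  3  2  2  3
(- denotes ∞ / unreachable)

3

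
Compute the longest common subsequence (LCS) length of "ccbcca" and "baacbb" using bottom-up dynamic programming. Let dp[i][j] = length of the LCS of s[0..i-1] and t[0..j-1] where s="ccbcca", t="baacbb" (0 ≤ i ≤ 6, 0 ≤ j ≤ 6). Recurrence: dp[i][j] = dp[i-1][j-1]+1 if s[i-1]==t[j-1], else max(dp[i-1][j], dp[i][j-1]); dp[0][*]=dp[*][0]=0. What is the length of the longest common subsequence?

2

   ''  b  a  a  c  b  b
''  0  0  0  0  0  0  0
 c  0  0  0  0  1  1  1
 c  0  0  0  0  1  1  1
 b  0  1  1  1  1  2  2
 c  0  1  1  1  2  2  2
 c  0  1  1  1  2  2  2
 a  0  1  2  2  2  2  2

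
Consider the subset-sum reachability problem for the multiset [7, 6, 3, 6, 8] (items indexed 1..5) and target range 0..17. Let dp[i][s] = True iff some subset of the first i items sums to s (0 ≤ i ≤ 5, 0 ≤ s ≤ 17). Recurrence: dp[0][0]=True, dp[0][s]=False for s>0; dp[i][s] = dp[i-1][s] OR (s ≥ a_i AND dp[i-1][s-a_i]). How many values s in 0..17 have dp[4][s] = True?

10

i\s   0   1   2   3   4   5   6   7   8   9  10  11  12  13  14  15  16  17
  0   T   F   F   F   F   F   F   F   F   F   F   F   F   F   F   F   F   F
  1   T   F   F   F   F   F   F   T   F   F   F   F   F   F   F   F   F   F
  2   T   F   F   F   F   F   T   T   F   F   F   F   F   T   F   F   F   F
  3   T   F   F   T   F   F   T   T   F   T   T   F   F   T   F   F   T   F
  4   T   F   F   T   F   F   T   T   F   T   T   F   T   T   F   T   T   F
  5   T   F   F   T   F   F   T   T   T   T   T   T   T   T   T   T   T   T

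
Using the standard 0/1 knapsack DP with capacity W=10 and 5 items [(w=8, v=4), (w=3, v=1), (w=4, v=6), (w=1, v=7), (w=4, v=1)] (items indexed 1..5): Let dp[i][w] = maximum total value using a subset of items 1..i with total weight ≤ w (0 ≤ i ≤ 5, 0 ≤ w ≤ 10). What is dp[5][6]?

i\w   0   1   2   3   4   5   6   7   8   9  10
  0   0   0   0   0   0   0   0   0   0   0   0
  1   0   0   0   0   0   0   0   0   4   4   4
  2   0   0   0   1   1   1   1   1   4   4   4
  3   0   0   0   1   6   6   6   7   7   7   7
  4   0   7   7   7   8  13  13  13  14  14  14
  5   0   7   7   7   8  13  13  13  14  14  14

13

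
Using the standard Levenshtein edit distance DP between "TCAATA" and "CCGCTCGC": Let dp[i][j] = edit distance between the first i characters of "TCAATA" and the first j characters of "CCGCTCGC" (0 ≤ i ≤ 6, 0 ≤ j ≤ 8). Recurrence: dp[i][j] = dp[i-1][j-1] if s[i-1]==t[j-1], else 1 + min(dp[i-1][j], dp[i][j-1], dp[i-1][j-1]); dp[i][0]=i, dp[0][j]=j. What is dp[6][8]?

   ''  C  C  G  C  T  C  G  C
''  0  1  2  3  4  5  6  7  8
 T  1  1  2  3  4  4  5  6  7
 C  2  1  1  2  3  4  4  5  6
 A  3  2  2  2  3  4  5  5  6
 A  4  3  3  3  3  4  5  6  6
 T  5  4  4  4  4  3  4  5  6
 A  6  5  5  5  5  4  4  5  6

6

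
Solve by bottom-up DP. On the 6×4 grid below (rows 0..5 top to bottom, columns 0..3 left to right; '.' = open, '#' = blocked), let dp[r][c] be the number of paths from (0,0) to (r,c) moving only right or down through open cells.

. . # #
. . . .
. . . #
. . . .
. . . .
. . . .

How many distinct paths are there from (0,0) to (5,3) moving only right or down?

r\c   0   1   2   3
  0   1   1   0   0
  1   1   2   2   2
  2   1   3   5   0
  3   1   4   9   9
  4   1   5  14  23
  5   1   6  20  43

43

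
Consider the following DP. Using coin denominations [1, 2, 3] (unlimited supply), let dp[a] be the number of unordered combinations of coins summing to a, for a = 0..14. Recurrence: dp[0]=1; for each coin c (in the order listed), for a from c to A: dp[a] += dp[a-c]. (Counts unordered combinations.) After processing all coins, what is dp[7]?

after  coin     0     1     2     3     4     5     6     7     8     9    10    11    12    13    14
          1     1     1     1     1     1     1     1     1     1     1     1     1     1     1     1
          2     1     1     2     2     3     3     4     4     5     5     6     6     7     7     8
          3     1     1     2     3     4     5     7     8    10    12    14    16    19    21    24

8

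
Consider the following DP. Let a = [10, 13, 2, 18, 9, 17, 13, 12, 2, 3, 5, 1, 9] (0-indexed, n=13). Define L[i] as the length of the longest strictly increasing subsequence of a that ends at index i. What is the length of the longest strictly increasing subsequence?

   i    0    1    2    3    4    5    6    7    8    9   10   11   12
a[i]   10   13    2   18    9   17   13   12    2    3    5    1    9
L[i]    1    2    1    3    2    3    3    3    1    2    3    1    4

4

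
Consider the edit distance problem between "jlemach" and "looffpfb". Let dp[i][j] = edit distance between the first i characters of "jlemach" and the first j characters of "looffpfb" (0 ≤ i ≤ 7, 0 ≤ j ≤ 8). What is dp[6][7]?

7

   ''  l  o  o  f  f  p  f  b
''  0  1  2  3  4  5  6  7  8
 j  1  1  2  3  4  5  6  7  8
 l  2  1  2  3  4  5  6  7  8
 e  3  2  2  3  4  5  6  7  8
 m  4  3  3  3  4  5  6  7  8
 a  5  4  4  4  4  5  6  7  8
 c  6  5  5  5  5  5  6  7  8
 h  7  6  6  6  6  6  6  7  8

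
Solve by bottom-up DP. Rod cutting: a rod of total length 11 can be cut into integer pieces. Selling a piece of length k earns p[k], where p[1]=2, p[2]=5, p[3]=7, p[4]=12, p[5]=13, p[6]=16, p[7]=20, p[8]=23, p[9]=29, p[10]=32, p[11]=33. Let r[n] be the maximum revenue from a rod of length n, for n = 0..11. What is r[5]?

14

   n    0    1    2    3    4    5    6    7    8    9   10   11
r[n]    0    2    5    7   12   14   17   20   24   29   32   34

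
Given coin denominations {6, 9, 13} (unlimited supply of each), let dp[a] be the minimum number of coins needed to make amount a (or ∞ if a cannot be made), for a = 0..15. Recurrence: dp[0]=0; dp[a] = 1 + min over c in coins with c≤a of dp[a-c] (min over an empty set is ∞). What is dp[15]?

 a  0  1  2  3  4  5  6  7  8  9 10 11 12 13 14 15
dp  0  -  -  -  -  -  1  -  -  1  -  -  2  1  -  2
(- denotes ∞ / unreachable)

2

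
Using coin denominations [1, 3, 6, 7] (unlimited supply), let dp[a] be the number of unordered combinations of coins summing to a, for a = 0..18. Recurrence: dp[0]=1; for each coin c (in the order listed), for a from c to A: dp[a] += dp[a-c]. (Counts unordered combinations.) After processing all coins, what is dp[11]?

8

after  coin     0     1     2     3     4     5     6     7     8     9    10    11    12    13    14    15    16    17    18
          1     1     1     1     1     1     1     1     1     1     1     1     1     1     1     1     1     1     1     1
          3     1     1     1     2     2     2     3     3     3     4     4     4     5     5     5     6     6     6     7
          6     1     1     1     2     2     2     4     4     4     6     6     6     9     9     9    12    12    12    16
          7     1     1     1     2     2     2     4     5     5     7     8     8    11    13    14    17    19    20    24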